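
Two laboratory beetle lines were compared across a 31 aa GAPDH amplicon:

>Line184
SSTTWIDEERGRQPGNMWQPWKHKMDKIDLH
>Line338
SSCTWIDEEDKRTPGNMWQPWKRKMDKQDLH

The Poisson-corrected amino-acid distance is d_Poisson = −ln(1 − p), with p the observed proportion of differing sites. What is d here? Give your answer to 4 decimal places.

The sequences differ at positions 3 (T/C), 10 (R/D), 11 (G/K), 13 (Q/T), 23 (H/R), 28 (I/Q).
p = 6/31 = 0.193548.
d = −ln(1 − 0.193548) = −ln(0.806452) = 0.2151.

0.2151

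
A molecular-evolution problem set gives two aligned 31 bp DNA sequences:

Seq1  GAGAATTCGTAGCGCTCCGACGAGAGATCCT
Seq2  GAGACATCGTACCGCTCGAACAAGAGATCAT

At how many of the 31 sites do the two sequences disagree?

The sequences differ at positions 5 (A/C), 6 (T/A), 12 (G/C), 18 (C/G), 19 (G/A), 22 (G/A), 30 (C/A).
That gives 7 mismatches out of 31 aligned sites, so the Hamming distance is 7.

7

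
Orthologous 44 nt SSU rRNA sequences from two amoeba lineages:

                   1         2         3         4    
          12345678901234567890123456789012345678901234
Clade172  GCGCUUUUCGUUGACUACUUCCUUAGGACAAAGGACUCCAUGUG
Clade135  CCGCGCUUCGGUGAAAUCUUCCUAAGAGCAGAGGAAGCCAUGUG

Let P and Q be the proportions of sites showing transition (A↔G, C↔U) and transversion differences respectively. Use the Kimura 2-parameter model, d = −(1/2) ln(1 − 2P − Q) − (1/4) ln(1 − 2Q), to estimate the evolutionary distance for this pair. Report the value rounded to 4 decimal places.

0.3757

Differing sites — 1:G/C (Tv); 5:U/G (Tv); 6:U/C (Ti); 11:U/G (Tv); 15:C/A (Tv); 16:U/A (Tv); 17:A/U (Tv); 24:U/A (Tv); 27:G/A (Ti); 28:A/G (Ti); 31:A/G (Ti); 36:C/A (Tv); 37:U/G (Tv).
Of the 13 differences, 4 transitions and 9 transversions over 44 sites: P = 4/44 = 0.090909, Q = 9/44 = 0.204545.
d = −0.5·ln(0.613637) − 0.25·ln(0.590910) = −0.5·(-0.488352) − 0.25·(-0.526092) = 0.3757.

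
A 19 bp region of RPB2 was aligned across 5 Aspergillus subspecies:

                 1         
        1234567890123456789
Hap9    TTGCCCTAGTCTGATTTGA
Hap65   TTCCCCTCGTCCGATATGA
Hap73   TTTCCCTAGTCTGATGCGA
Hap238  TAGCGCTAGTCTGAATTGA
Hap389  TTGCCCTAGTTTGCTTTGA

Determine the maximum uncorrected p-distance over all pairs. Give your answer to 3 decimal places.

Pairwise Hamming distances:
  Hap9 vs Hap65: 4
  Hap9 vs Hap73: 3
  Hap9 vs Hap238: 3
  Hap9 vs Hap389: 2
  Hap65 vs Hap73: 5
  Hap65 vs Hap238: 7
  Hap65 vs Hap389: 6
  Hap73 vs Hap238: 6
  Hap73 vs Hap389: 5
  Hap238 vs Hap389: 5
The largest is 7 mismatches, between Hap65 and Hap238; p = 7/19 = 0.368.

0.368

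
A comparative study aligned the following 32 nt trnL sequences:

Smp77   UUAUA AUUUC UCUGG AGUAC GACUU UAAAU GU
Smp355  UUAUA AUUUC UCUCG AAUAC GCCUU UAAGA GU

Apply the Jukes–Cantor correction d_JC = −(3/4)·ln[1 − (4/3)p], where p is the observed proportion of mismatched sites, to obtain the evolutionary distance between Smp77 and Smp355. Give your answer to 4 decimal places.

Differing sites — 14:G/C; 17:G/A; 22:A/C; 29:A/G; 30:U/A.
p = 5/32 = 0.156250.
d = −0.75 · ln(1 − (4/3)·0.156250) = −0.75 · ln(0.791667) = −0.75 · (-0.233614) = 0.1752.

0.1752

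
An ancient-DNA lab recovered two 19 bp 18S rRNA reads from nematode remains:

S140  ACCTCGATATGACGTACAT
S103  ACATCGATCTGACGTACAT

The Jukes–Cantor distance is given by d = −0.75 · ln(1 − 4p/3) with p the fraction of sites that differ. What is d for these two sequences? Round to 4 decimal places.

0.1134

Differing sites — 3:C/A; 9:A/C.
p = 2/19 = 0.105263.
d = −0.75 · ln(1 − (4/3)·0.105263) = −0.75 · ln(0.859649) = −0.75 · (-0.151231) = 0.1134.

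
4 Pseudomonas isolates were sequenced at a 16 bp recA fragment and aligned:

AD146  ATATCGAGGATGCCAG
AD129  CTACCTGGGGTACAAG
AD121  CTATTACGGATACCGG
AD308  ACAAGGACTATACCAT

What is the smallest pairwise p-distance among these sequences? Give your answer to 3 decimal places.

0.375

Pairwise Hamming distances:
  AD146 vs AD129: 7
  AD146 vs AD121: 6
  AD146 vs AD308: 7
  AD129 vs AD121: 7
  AD129 vs AD308: 11
  AD121 vs AD308: 10
The smallest is 6 mismatches, between AD146 and AD121; p = 6/16 = 0.375.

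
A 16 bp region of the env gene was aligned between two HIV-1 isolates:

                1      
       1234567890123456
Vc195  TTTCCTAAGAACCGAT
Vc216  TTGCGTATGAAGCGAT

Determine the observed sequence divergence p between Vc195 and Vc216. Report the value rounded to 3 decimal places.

Differing sites — 3:T/G; 5:C/G; 8:A/T; 12:C/G.
There are 4 differences over 16 sites, so p = 4/16 = 0.250.

0.250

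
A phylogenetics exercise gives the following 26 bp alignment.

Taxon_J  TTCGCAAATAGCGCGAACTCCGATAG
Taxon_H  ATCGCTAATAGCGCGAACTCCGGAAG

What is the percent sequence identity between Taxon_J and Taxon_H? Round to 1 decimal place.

84.6%

Differing sites — 1:T/A; 6:A/T; 23:A/G; 24:T/A.
22 of the 26 sites match, so the percent identity is 22/26 × 100 = 84.6%.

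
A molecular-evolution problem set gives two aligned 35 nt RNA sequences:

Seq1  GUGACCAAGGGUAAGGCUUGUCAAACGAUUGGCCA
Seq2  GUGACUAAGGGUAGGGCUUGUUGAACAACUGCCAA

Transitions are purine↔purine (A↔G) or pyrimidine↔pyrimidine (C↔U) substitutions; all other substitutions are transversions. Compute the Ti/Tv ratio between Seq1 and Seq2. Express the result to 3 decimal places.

The sequences differ at positions 6 (C/U, transition), 14 (A/G, transition), 22 (C/U, transition), 23 (A/G, transition), 27 (G/A, transition), 29 (U/C, transition), 32 (G/C, transversion), 34 (C/A, transversion).
Of the 8 differences, 6 transitions and 2 transversions, so Ti/Tv = 6/2 = 3.000.

3.000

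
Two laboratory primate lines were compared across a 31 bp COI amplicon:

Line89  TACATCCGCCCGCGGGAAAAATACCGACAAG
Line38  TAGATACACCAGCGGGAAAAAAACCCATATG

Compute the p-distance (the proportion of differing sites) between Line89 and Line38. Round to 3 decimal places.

Differing sites — 3:C/G; 6:C/A; 8:G/A; 11:C/A; 22:T/A; 26:G/C; 28:C/T; 30:A/T.
There are 8 differences over 31 sites, so p = 8/31 = 0.258.

0.258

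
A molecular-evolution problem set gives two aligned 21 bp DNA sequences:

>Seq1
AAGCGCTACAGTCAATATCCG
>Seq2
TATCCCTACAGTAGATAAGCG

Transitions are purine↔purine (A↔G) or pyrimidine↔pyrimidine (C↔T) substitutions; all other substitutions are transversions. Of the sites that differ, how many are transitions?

1

Differing sites — 1:A/T (Tv); 3:G/T (Tv); 5:G/C (Tv); 13:C/A (Tv); 14:A/G (Ti); 18:T/A (Tv); 19:C/G (Tv).
Of the 7 differences, 1 transition and 6 transversions, so the answer is 1.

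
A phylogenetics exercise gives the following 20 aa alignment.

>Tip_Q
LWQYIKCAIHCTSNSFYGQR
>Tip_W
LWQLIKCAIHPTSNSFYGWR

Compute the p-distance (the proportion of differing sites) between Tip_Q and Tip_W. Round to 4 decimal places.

Mismatches occur at site 4 (Y/L), site 11 (C/P), site 19 (Q/W).
There are 3 differences over 20 sites, so p = 3/20 = 0.1500.

0.1500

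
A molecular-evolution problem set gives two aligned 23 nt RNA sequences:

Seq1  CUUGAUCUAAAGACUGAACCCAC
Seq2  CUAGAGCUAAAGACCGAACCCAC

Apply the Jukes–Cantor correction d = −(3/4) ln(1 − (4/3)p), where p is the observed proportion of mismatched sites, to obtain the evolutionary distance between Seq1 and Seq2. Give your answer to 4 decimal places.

The sequences differ at positions 3 (U/A), 6 (U/G), 15 (U/C).
p = 3/23 = 0.130435.
d = −0.75 · ln(1 − (4/3)·0.130435) = −0.75 · ln(0.826087) = −0.75 · (-0.191055) = 0.1433.

0.1433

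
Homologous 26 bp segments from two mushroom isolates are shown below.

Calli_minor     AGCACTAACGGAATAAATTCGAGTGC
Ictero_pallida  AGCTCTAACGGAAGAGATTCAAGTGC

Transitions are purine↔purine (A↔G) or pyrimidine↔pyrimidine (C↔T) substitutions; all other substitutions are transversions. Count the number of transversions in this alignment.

Mismatches occur at site 4 (A→T, transversion), site 14 (T→G, transversion), site 16 (A→G, transition), site 21 (G→A, transition).
Of the 4 differences, 2 transitions and 2 transversions, so the answer is 2.

2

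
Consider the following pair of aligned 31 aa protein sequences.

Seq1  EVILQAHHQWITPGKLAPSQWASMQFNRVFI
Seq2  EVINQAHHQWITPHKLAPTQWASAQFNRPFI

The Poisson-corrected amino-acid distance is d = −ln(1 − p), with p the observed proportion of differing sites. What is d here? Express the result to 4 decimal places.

0.1759

Differing sites — 4:L/N; 14:G/H; 19:S/T; 24:M/A; 29:V/P.
p = 5/31 = 0.161290.
d = −ln(1 − 0.161290) = −ln(0.838710) = 0.1759.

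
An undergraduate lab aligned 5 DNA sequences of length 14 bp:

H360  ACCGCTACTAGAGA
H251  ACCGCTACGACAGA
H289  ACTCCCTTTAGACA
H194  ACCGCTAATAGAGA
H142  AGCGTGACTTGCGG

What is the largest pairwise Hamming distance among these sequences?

Pairwise Hamming distances:
  H360 vs H251: 2
  H360 vs H289: 6
  H360 vs H194: 1
  H360 vs H142: 6
  H251 vs H289: 8
  H251 vs H194: 3
  H251 vs H142: 8
  H289 vs H194: 6
  H289 vs H142: 11
  H194 vs H142: 7
The largest is 11, between H289 and H142.

11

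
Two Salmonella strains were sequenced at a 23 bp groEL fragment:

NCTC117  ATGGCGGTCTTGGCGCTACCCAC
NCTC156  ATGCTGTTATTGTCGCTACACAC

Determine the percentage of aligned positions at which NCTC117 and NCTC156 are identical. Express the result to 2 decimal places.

The sequences differ at positions 4 (G/C), 5 (C/T), 7 (G/T), 9 (C/A), 13 (G/T), 20 (C/A).
17 of the 23 sites match, so the percent identity is 17/23 × 100 = 73.91%.

73.91%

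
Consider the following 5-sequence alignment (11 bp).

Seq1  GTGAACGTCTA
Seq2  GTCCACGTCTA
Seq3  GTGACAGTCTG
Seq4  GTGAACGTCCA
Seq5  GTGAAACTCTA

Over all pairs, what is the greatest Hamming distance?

Pairwise Hamming distances:
  Seq1 vs Seq2: 2
  Seq1 vs Seq3: 3
  Seq1 vs Seq4: 1
  Seq1 vs Seq5: 2
  Seq2 vs Seq3: 5
  Seq2 vs Seq4: 3
  Seq2 vs Seq5: 4
  Seq3 vs Seq4: 4
  Seq3 vs Seq5: 3
  Seq4 vs Seq5: 3
The largest is 5, between Seq2 and Seq3.

5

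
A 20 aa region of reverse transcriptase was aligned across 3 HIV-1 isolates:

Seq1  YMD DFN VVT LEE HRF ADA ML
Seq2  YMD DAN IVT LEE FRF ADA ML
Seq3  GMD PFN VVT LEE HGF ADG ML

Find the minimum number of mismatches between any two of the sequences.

Pairwise Hamming distances:
  Seq1 vs Seq2: 3
  Seq1 vs Seq3: 4
  Seq2 vs Seq3: 7
The smallest is 3, between Seq1 and Seq2.

3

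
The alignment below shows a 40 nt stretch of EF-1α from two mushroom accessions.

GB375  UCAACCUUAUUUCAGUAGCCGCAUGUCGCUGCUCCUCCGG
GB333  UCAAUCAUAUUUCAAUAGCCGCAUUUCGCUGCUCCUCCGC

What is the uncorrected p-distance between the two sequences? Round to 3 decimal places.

Differing sites — 5:C/U; 7:U/A; 15:G/A; 25:G/U; 40:G/C.
There are 5 differences over 40 sites, so p = 5/40 = 0.125.

0.125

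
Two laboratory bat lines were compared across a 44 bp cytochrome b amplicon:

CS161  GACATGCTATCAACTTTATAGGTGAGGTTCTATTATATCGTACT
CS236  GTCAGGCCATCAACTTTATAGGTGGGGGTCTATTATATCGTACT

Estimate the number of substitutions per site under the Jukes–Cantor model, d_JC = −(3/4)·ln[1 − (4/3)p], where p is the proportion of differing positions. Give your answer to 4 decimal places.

0.1232

Mismatches occur at site 2 (A/T), site 5 (T/G), site 8 (T/C), site 25 (A/G), site 28 (T/G).
p = 5/44 = 0.113636.
d = −0.75 · ln(1 − (4/3)·0.113636) = −0.75 · ln(0.848485) = −0.75 · (-0.164303) = 0.1232.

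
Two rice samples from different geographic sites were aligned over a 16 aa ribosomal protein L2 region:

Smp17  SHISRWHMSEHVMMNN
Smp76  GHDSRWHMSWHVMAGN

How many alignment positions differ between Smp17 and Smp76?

5

Differing sites — 1:S/G; 3:I/D; 10:E/W; 14:M/A; 15:N/G.
That gives 5 mismatches out of 16 aligned sites, so the Hamming distance is 5.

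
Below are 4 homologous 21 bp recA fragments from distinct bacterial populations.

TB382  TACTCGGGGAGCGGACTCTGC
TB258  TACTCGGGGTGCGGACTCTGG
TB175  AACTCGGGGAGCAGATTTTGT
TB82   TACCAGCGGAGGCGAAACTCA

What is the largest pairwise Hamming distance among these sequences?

11

Pairwise Hamming distances:
  TB382 vs TB258: 2
  TB382 vs TB175: 5
  TB382 vs TB82: 9
  TB258 vs TB175: 6
  TB258 vs TB82: 10
  TB175 vs TB82: 11
The largest is 11, between TB175 and TB82.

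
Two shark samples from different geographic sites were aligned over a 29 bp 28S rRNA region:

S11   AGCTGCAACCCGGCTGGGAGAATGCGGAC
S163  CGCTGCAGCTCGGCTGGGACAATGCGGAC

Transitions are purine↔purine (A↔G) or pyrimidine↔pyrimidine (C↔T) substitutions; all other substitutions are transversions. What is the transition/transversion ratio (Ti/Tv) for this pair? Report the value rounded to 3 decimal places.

The sequences differ at positions 1 (A/C, transversion), 8 (A/G, transition), 10 (C/T, transition), 20 (G/C, transversion).
Of the 4 differences, 2 transitions and 2 transversions, so Ti/Tv = 2/2 = 1.000.

1.000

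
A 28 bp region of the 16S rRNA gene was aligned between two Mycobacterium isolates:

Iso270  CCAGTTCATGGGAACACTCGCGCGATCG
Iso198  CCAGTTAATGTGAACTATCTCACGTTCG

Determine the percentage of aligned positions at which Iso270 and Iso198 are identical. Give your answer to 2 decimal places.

Mismatches occur at site 7 (C/A), site 11 (G/T), site 16 (A/T), site 17 (C/A), site 20 (G/T), site 22 (G/A), site 25 (A/T).
21 of the 28 sites match, so the percent identity is 21/28 × 100 = 75.00%.

75.00%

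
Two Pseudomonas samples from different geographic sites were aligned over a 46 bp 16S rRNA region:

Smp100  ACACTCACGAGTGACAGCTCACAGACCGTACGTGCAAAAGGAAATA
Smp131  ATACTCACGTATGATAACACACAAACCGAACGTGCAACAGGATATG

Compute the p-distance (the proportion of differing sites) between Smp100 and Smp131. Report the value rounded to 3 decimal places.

Mismatches occur at site 2 (C/T), site 10 (A/T), site 11 (G/A), site 15 (C/T), site 17 (G/A), site 19 (T/A), site 24 (G/A), site 29 (T/A), site 38 (A/C), site 43 (A/T), site 46 (A/G).
There are 11 differences over 46 sites, so p = 11/46 = 0.239.

0.239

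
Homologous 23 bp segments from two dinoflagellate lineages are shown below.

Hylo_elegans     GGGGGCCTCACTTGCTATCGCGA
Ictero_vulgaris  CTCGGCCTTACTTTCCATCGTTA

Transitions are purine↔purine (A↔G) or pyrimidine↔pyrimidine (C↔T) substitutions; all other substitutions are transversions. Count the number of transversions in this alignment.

5

Mismatches occur at site 1 (G↔C, transversion), site 2 (G↔T, transversion), site 3 (G↔C, transversion), site 9 (C↔T, transition), site 14 (G↔T, transversion), site 16 (T↔C, transition), site 21 (C↔T, transition), site 22 (G↔T, transversion).
Of the 8 differences, 3 transitions and 5 transversions, so the answer is 5.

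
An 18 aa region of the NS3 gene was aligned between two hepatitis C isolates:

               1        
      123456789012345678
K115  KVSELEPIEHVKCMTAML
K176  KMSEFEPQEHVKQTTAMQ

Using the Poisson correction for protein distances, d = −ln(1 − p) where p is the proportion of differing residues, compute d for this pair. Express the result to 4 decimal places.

0.4055

The sequences differ at positions 2 (V/M), 5 (L/F), 8 (I/Q), 13 (C/Q), 14 (M/T), 18 (L/Q).
p = 6/18 = 0.333333.
d = −ln(1 − 0.333333) = −ln(0.666667) = 0.4055.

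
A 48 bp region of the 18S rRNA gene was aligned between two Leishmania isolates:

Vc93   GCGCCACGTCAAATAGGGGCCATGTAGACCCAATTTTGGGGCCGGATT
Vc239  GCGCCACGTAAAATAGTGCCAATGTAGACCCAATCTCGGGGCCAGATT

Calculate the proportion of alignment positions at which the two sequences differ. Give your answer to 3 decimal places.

The sequences differ at positions 10 (C/A), 17 (G/T), 19 (G/C), 21 (C/A), 35 (T/C), 37 (T/C), 44 (G/A).
There are 7 differences over 48 sites, so p = 7/48 = 0.146.

0.146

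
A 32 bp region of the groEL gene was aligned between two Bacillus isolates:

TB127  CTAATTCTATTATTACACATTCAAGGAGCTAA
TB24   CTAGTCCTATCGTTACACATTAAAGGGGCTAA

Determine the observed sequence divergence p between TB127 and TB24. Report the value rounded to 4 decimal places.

0.1875

The sequences differ at positions 4 (A/G), 6 (T/C), 11 (T/C), 12 (A/G), 22 (C/A), 27 (A/G).
There are 6 differences over 32 sites, so p = 6/32 = 0.1875.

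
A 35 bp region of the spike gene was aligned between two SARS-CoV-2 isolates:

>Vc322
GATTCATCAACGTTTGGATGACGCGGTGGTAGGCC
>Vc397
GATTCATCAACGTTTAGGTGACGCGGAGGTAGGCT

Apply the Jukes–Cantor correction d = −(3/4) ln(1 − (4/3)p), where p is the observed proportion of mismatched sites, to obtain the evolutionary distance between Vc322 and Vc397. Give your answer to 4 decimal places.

0.1240

Differing sites — 16:G/A; 18:A/G; 27:T/A; 35:C/T.
p = 4/35 = 0.114286.
d = −0.75 · ln(1 − (4/3)·0.114286) = −0.75 · ln(0.847619) = −0.75 · (-0.165324) = 0.1240.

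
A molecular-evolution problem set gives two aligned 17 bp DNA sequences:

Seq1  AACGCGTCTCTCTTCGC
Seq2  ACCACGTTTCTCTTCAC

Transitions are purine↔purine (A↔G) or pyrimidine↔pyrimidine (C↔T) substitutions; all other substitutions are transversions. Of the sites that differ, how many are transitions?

3

Mismatches occur at site 2 (A/C, transversion), site 4 (G/A, transition), site 8 (C/T, transition), site 16 (G/A, transition).
Of the 4 differences, 3 transitions and 1 transversion, so the answer is 3.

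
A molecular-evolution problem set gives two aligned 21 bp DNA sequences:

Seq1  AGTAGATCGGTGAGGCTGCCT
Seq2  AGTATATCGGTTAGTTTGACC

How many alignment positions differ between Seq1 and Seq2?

Differing sites — 5:G/T; 12:G/T; 15:G/T; 16:C/T; 19:C/A; 21:T/C.
That gives 6 mismatches out of 21 aligned sites, so the Hamming distance is 6.

6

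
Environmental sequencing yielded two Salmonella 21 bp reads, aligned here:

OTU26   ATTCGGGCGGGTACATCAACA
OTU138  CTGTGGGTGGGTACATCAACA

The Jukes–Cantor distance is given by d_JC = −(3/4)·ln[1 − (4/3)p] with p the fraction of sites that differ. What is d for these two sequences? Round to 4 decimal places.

The sequences differ at positions 1 (A/C), 3 (T/G), 4 (C/T), 8 (C/T).
p = 4/21 = 0.190476.
d = −0.75 · ln(1 − (4/3)·0.190476) = −0.75 · ln(0.746032) = −0.75 · (-0.292987) = 0.2197.

0.2197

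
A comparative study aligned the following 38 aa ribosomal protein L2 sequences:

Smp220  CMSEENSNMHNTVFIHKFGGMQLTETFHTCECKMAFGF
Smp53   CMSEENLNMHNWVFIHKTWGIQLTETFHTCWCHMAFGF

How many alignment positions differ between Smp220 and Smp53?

The sequences differ at positions 7 (S/L), 12 (T/W), 18 (F/T), 19 (G/W), 21 (M/I), 31 (E/W), 33 (K/H).
That gives 7 mismatches out of 38 aligned sites, so the Hamming distance is 7.

7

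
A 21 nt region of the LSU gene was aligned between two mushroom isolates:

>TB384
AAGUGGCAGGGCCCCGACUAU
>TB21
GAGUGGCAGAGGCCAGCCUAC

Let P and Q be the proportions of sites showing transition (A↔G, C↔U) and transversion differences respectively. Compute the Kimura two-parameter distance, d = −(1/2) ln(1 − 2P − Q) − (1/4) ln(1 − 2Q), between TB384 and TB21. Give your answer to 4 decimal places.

Differing sites — 1:A/G (Ti); 10:G/A (Ti); 12:C/G (Tv); 15:C/A (Tv); 17:A/C (Tv); 21:U/C (Ti).
Of the 6 differences, 3 transitions and 3 transversions over 21 sites: P = 3/21 = 0.142857, Q = 3/21 = 0.142857.
d = −0.5·ln(0.571429) − 0.25·ln(0.714286) = −0.5·(-0.559615) − 0.25·(-0.336472) = 0.3639.

0.3639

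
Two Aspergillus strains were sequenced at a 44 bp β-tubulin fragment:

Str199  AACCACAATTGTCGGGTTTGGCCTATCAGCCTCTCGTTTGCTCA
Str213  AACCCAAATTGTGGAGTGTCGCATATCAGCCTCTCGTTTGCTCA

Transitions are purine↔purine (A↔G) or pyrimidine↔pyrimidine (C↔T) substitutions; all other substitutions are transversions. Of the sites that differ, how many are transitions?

Differing sites — 5:A/C (Tv); 6:C/A (Tv); 13:C/G (Tv); 15:G/A (Ti); 18:T/G (Tv); 20:G/C (Tv); 23:C/A (Tv).
Of the 7 differences, 1 transition and 6 transversions, so the answer is 1.

1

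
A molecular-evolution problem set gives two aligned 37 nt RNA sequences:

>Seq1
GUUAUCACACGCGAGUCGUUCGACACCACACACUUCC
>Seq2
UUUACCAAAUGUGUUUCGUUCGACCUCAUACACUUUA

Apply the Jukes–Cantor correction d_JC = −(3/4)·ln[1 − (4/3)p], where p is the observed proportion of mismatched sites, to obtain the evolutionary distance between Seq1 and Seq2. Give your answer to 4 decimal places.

0.4248

Mismatches occur at site 1 (G/U), site 5 (U/C), site 8 (C/A), site 10 (C/U), site 12 (C/U), site 14 (A/U), site 15 (G/U), site 25 (A/C), site 26 (C/U), site 29 (C/U), site 36 (C/U), site 37 (C/A).
p = 12/37 = 0.324324.
d = −0.75 · ln(1 − (4/3)·0.324324) = −0.75 · ln(0.567568) = −0.75 · (-0.566395) = 0.4248.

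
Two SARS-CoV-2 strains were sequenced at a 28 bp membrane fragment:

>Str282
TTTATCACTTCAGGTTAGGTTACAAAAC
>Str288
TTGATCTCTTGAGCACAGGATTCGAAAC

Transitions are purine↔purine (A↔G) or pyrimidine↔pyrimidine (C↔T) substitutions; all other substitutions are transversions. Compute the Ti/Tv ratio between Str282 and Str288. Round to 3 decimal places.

Differing sites — 3:T/G (Tv); 7:A/T (Tv); 11:C/G (Tv); 14:G/C (Tv); 15:T/A (Tv); 16:T/C (Ti); 20:T/A (Tv); 22:A/T (Tv); 24:A/G (Ti).
Of the 9 differences, 2 transitions and 7 transversions, so Ti/Tv = 2/7 = 0.286.

0.286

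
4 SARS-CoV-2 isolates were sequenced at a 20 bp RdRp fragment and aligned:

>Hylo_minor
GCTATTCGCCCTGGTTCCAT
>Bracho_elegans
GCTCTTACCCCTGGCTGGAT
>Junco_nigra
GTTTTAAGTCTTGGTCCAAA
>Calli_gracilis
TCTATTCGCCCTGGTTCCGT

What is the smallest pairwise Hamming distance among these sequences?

Pairwise Hamming distances:
  Hylo_minor vs Bracho_elegans: 6
  Hylo_minor vs Junco_nigra: 9
  Hylo_minor vs Calli_gracilis: 2
  Bracho_elegans vs Junco_nigra: 11
  Bracho_elegans vs Calli_gracilis: 8
  Junco_nigra vs Calli_gracilis: 11
The smallest is 2, between Hylo_minor and Calli_gracilis.

2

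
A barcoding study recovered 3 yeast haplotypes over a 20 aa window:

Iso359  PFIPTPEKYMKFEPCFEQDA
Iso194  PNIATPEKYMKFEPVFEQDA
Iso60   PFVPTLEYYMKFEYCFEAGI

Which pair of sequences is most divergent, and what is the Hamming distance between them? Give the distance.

10

Pairwise Hamming distances:
  Iso359 vs Iso194: 3
  Iso359 vs Iso60: 7
  Iso194 vs Iso60: 10
The largest is 10, between Iso194 and Iso60.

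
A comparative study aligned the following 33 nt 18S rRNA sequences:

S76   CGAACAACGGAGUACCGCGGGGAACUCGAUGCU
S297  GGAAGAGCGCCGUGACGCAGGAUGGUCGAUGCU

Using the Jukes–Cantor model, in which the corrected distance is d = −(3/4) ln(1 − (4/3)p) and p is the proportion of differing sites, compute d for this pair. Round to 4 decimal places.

The sequences differ at positions 1 (C/G), 5 (C/G), 7 (A/G), 10 (G/C), 11 (A/C), 14 (A/G), 15 (C/A), 19 (G/A), 22 (G/A), 23 (A/U), 24 (A/G), 25 (C/G).
p = 12/33 = 0.363636.
d = −0.75 · ln(1 − (4/3)·0.363636) = −0.75 · ln(0.515152) = −0.75 · (-0.663293) = 0.4975.

0.4975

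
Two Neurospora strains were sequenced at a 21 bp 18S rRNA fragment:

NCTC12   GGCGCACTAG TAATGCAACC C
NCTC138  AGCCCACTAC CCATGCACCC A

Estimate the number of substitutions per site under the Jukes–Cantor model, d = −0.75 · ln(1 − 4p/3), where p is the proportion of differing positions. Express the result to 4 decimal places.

0.4408

The sequences differ at positions 1 (G/A), 4 (G/C), 10 (G/C), 11 (T/C), 12 (A/C), 18 (A/C), 21 (C/A).
p = 7/21 = 0.333333.
d = −0.75 · ln(1 − (4/3)·0.333333) = −0.75 · ln(0.555556) = −0.75 · (-0.587786) = 0.4408.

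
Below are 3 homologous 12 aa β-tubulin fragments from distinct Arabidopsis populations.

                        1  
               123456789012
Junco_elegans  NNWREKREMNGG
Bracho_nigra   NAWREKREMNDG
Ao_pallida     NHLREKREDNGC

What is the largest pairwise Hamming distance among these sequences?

Pairwise Hamming distances:
  Junco_elegans vs Bracho_nigra: 2
  Junco_elegans vs Ao_pallida: 4
  Bracho_nigra vs Ao_pallida: 5
The largest is 5, between Bracho_nigra and Ao_pallida.

5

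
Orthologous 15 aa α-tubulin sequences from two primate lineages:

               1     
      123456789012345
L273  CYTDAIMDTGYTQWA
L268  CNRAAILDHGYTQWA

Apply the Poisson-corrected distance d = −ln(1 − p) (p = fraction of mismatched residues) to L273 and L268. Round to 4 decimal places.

0.4055

Mismatches occur at site 2 (Y/N), site 3 (T/R), site 4 (D/A), site 7 (M/L), site 9 (T/H).
p = 5/15 = 0.333333.
d = −ln(1 − 0.333333) = −ln(0.666667) = 0.4055.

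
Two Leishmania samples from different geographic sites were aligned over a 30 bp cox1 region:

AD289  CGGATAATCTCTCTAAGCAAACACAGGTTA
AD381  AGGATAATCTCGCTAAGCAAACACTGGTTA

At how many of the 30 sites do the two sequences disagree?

Differing sites — 1:C/A; 12:T/G; 25:A/T.
That gives 3 mismatches out of 30 aligned sites, so the Hamming distance is 3.

3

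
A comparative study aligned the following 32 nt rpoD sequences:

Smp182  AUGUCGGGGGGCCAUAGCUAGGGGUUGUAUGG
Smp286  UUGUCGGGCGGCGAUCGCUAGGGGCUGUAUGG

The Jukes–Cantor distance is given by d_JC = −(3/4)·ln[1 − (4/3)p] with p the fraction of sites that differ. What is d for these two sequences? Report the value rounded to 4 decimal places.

0.1752

Mismatches occur at site 1 (A/U), site 9 (G/C), site 13 (C/G), site 16 (A/C), site 25 (U/C).
p = 5/32 = 0.156250.
d = −0.75 · ln(1 − (4/3)·0.156250) = −0.75 · ln(0.791667) = −0.75 · (-0.233614) = 0.1752.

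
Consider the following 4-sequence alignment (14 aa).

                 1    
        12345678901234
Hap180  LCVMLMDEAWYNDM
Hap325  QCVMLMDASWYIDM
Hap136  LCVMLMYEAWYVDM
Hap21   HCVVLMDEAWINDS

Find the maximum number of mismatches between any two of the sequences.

Pairwise Hamming distances:
  Hap180 vs Hap325: 4
  Hap180 vs Hap136: 2
  Hap180 vs Hap21: 4
  Hap325 vs Hap136: 5
  Hap325 vs Hap21: 7
  Hap136 vs Hap21: 6
The largest is 7, between Hap325 and Hap21.

7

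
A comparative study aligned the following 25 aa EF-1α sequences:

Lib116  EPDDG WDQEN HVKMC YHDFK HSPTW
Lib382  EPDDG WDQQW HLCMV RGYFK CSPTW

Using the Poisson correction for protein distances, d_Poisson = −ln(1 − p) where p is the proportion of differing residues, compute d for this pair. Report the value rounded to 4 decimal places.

0.4463

Mismatches occur at site 9 (E/Q), site 10 (N/W), site 12 (V/L), site 13 (K/C), site 15 (C/V), site 16 (Y/R), site 17 (H/G), site 18 (D/Y), site 21 (H/C).
p = 9/25 = 0.360000.
d = −ln(1 − 0.360000) = −ln(0.640000) = 0.4463.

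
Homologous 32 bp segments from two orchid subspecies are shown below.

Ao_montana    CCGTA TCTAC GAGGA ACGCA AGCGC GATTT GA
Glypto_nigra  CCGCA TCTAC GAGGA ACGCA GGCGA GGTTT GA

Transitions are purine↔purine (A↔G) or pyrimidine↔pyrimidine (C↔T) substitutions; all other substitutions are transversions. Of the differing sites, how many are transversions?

The sequences differ at positions 4 (T/C, transition), 21 (A/G, transition), 25 (C/A, transversion), 27 (A/G, transition).
Of the 4 differences, 3 transitions and 1 transversion, so the answer is 1.

1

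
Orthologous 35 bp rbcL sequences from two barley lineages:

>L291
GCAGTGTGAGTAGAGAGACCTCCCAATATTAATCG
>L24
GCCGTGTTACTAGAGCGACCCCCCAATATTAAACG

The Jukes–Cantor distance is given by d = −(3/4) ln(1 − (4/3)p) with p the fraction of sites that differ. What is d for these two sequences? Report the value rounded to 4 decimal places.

0.1946

Differing sites — 3:A/C; 8:G/T; 10:G/C; 16:A/C; 21:T/C; 33:T/A.
p = 6/35 = 0.171429.
d = −0.75 · ln(1 − (4/3)·0.171429) = −0.75 · ln(0.771428) = −0.75 · (-0.259512) = 0.1946.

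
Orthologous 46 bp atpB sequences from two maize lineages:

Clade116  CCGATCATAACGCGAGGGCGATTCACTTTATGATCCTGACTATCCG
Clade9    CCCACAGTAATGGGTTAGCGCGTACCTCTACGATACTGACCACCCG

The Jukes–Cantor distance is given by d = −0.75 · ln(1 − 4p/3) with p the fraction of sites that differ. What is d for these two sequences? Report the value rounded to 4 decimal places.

Differing sites — 3:G/C; 5:T/C; 6:C/A; 7:A/G; 11:C/T; 13:C/G; 15:A/T; 16:G/T; 17:G/A; 21:A/C; 22:T/G; 24:C/A; 25:A/C; 28:T/C; 31:T/C; 35:C/A; 41:T/C; 43:T/C.
p = 18/46 = 0.391304.
d = −0.75 · ln(1 − (4/3)·0.391304) = −0.75 · ln(0.478261) = −0.75 · (-0.737599) = 0.5532.

0.5532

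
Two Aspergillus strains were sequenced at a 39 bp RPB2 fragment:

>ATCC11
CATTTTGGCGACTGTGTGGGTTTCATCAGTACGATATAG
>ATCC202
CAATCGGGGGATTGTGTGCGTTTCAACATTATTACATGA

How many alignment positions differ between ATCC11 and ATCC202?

13

Differing sites — 3:T/A; 5:T/C; 6:T/G; 9:C/G; 12:C/T; 19:G/C; 26:T/A; 29:G/T; 32:C/T; 33:G/T; 35:T/C; 38:A/G; 39:G/A.
That gives 13 mismatches out of 39 aligned sites, so the Hamming distance is 13.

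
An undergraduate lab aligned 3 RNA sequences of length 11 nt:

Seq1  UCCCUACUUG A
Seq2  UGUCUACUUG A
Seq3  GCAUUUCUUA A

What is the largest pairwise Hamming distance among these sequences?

6

Pairwise Hamming distances:
  Seq1 vs Seq2: 2
  Seq1 vs Seq3: 5
  Seq2 vs Seq3: 6
The largest is 6, between Seq2 and Seq3.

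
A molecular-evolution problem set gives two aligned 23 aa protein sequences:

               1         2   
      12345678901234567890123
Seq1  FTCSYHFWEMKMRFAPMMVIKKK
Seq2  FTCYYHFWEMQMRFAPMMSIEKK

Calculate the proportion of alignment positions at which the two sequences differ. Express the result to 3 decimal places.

0.174

Mismatches occur at site 4 (S↔Y), site 11 (K↔Q), site 19 (V↔S), site 21 (K↔E).
There are 4 differences over 23 sites, so p = 4/23 = 0.174.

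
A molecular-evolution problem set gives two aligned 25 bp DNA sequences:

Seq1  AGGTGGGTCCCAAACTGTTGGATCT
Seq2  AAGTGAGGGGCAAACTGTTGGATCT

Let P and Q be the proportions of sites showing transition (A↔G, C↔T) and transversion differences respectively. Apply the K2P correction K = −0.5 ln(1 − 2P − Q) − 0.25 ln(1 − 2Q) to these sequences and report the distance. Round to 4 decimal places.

Differing sites — 2:G/A (Ti); 6:G/A (Ti); 8:T/G (Tv); 9:C/G (Tv); 10:C/G (Tv).
Of the 5 differences, 2 transitions and 3 transversions over 25 sites: P = 2/25 = 0.080000, Q = 3/25 = 0.120000.
d = −0.5·ln(0.720000) − 0.25·ln(0.760000) = −0.5·(-0.328504) − 0.25·(-0.274437) = 0.2329.

0.2329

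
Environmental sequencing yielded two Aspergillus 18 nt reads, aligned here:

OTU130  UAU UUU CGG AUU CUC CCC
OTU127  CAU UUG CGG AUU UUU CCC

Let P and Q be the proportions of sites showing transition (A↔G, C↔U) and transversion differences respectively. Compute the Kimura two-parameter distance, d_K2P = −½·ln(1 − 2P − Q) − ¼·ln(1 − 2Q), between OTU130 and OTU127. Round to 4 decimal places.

Differing sites — 1:U/C (Ti); 6:U/G (Tv); 13:C/U (Ti); 15:C/U (Ti).
Of the 4 differences, 3 transitions and 1 transversion over 18 sites: P = 3/18 = 0.166667, Q = 1/18 = 0.055556.
d = −0.5·ln(0.611110) − 0.25·ln(0.888888) = −0.5·(-0.492478) − 0.25·(-0.117784) = 0.2757.

0.2757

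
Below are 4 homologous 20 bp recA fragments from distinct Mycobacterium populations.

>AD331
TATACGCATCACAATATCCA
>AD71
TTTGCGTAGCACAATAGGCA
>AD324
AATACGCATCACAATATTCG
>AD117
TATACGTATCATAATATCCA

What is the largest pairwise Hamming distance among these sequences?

Pairwise Hamming distances:
  AD331 vs AD71: 6
  AD331 vs AD324: 3
  AD331 vs AD117: 2
  AD71 vs AD324: 8
  AD71 vs AD117: 6
  AD324 vs AD117: 5
The largest is 8, between AD71 and AD324.

8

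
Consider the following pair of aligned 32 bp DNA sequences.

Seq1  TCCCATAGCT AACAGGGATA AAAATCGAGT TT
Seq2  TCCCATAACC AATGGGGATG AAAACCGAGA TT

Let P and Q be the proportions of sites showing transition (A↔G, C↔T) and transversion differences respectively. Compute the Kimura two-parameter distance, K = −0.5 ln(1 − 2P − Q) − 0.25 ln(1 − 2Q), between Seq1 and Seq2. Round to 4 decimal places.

0.2768

Mismatches occur at site 8 (G↔A, transition), site 10 (T↔C, transition), site 13 (C↔T, transition), site 14 (A↔G, transition), site 20 (A↔G, transition), site 25 (T↔C, transition), site 30 (T↔A, transversion).
Of the 7 differences, 6 transitions and 1 transversion over 32 sites: P = 6/32 = 0.187500, Q = 1/32 = 0.031250.
d = −0.5·ln(0.593750) − 0.25·ln(0.937500) = −0.5·(-0.521297) − 0.25·(-0.064539) = 0.2768.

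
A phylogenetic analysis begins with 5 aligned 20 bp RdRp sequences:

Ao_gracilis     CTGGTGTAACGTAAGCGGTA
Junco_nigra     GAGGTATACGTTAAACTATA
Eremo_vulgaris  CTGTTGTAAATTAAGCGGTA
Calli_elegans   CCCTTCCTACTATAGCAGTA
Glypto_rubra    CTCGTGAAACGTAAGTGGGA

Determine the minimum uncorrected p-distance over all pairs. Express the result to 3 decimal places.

Pairwise Hamming distances:
  Ao_gracilis vs Junco_nigra: 9
  Ao_gracilis vs Eremo_vulgaris: 3
  Ao_gracilis vs Calli_elegans: 10
  Ao_gracilis vs Glypto_rubra: 4
  Junco_nigra vs Eremo_vulgaris: 9
  Junco_nigra vs Calli_elegans: 14
  Junco_nigra vs Glypto_rubra: 13
  Eremo_vulgaris vs Calli_elegans: 9
  Eremo_vulgaris vs Glypto_rubra: 7
  Calli_elegans vs Glypto_rubra: 11
The smallest is 3 mismatches, between Ao_gracilis and Eremo_vulgaris; p = 3/20 = 0.150.

0.150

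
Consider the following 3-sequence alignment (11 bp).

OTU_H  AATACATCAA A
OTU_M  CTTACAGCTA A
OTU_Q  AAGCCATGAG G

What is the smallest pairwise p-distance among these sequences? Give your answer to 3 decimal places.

0.364

Pairwise Hamming distances:
  OTU_H vs OTU_M: 4
  OTU_H vs OTU_Q: 5
  OTU_M vs OTU_Q: 9
The smallest is 4 mismatches, between OTU_H and OTU_M; p = 4/11 = 0.364.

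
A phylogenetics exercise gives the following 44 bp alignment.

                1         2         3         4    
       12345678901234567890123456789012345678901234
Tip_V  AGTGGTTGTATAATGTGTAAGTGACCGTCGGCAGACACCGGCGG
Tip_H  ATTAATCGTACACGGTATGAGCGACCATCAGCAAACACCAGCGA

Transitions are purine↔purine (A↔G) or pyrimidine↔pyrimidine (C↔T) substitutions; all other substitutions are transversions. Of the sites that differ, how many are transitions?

The sequences differ at positions 2 (G/T, transversion), 4 (G/A, transition), 5 (G/A, transition), 7 (T/C, transition), 11 (T/C, transition), 13 (A/C, transversion), 14 (T/G, transversion), 17 (G/A, transition), 19 (A/G, transition), 22 (T/C, transition), 27 (G/A, transition), 30 (G/A, transition), 34 (G/A, transition), 40 (G/A, transition), 44 (G/A, transition).
Of the 15 differences, 12 transitions and 3 transversions, so the answer is 12.

12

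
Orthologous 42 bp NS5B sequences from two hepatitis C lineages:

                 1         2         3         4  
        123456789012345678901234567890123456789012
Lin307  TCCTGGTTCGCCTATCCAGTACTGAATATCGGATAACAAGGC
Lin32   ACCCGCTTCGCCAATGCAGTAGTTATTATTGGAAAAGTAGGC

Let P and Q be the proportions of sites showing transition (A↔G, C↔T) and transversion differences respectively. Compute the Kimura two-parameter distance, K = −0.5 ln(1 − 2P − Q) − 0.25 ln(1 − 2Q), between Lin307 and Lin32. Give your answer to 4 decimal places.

Mismatches occur at site 1 (T→A, transversion), site 4 (T→C, transition), site 6 (G→C, transversion), site 13 (T→A, transversion), site 16 (C→G, transversion), site 22 (C→G, transversion), site 24 (G→T, transversion), site 26 (A→T, transversion), site 30 (C→T, transition), site 34 (T→A, transversion), site 37 (C→G, transversion), site 38 (A→T, transversion).
Of the 12 differences, 2 transitions and 10 transversions over 42 sites: P = 2/42 = 0.047619, Q = 10/42 = 0.238095.
d = −0.5·ln(0.666667) − 0.25·ln(0.523810) = −0.5·(-0.405465) − 0.25·(-0.646626) = 0.3644.

0.3644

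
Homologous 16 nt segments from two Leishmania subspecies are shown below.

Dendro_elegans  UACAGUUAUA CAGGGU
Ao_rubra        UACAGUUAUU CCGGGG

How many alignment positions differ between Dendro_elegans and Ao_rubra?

Mismatches occur at site 10 (A↔U), site 12 (A↔C), site 16 (U↔G).
That gives 3 mismatches out of 16 aligned sites, so the Hamming distance is 3.

3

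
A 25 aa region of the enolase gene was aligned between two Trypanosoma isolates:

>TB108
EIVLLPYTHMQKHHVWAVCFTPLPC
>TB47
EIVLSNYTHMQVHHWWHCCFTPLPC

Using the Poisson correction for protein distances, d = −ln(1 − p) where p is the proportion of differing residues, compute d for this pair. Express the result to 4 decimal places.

Differing sites — 5:L/S; 6:P/N; 12:K/V; 15:V/W; 17:A/H; 18:V/C.
p = 6/25 = 0.240000.
d = −ln(1 − 0.240000) = −ln(0.760000) = 0.2744.

0.2744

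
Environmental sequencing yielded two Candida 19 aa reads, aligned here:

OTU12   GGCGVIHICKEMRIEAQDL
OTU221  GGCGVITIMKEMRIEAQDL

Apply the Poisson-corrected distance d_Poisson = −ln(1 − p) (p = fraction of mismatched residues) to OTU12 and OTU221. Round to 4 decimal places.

Mismatches occur at site 7 (H↔T), site 9 (C↔M).
p = 2/19 = 0.105263.
d = −ln(1 − 0.105263) = −ln(0.894737) = 0.1112.

0.1112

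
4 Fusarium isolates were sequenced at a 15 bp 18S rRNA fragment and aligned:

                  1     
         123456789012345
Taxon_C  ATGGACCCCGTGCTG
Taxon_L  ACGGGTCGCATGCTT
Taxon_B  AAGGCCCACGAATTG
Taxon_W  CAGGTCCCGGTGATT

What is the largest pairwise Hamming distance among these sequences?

Pairwise Hamming distances:
  Taxon_C vs Taxon_L: 6
  Taxon_C vs Taxon_B: 6
  Taxon_C vs Taxon_W: 6
  Taxon_L vs Taxon_B: 9
  Taxon_L vs Taxon_W: 8
  Taxon_B vs Taxon_W: 8
The largest is 9, between Taxon_L and Taxon_B.

9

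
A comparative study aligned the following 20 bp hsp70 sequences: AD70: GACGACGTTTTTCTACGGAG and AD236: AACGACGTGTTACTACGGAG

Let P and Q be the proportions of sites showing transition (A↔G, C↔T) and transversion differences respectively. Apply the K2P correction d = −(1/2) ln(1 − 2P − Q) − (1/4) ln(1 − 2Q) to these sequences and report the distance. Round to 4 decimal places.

Differing sites — 1:G/A (Ti); 9:T/G (Tv); 12:T/A (Tv).
Of the 3 differences, 1 transition and 2 transversions over 20 sites: P = 1/20 = 0.050000, Q = 2/20 = 0.100000.
d = −0.5·ln(0.800000) − 0.25·ln(0.800000) = −0.5·(-0.223144) − 0.25·(-0.223144) = 0.1674.

0.1674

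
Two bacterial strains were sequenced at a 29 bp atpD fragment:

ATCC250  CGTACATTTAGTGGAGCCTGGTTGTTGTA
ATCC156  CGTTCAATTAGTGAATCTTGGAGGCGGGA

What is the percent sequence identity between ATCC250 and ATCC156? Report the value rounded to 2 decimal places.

The sequences differ at positions 4 (A/T), 7 (T/A), 14 (G/A), 16 (G/T), 18 (C/T), 22 (T/A), 23 (T/G), 25 (T/C), 26 (T/G), 28 (T/G).
19 of the 29 sites match, so the percent identity is 19/29 × 100 = 65.52%.

65.52%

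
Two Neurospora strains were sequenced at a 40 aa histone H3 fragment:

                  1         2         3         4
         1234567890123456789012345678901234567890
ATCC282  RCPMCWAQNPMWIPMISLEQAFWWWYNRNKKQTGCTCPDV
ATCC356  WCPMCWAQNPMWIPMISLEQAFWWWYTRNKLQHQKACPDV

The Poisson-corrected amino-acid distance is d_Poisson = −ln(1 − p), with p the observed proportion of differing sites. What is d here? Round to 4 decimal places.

0.1924

Mismatches occur at site 1 (R↔W), site 27 (N↔T), site 31 (K↔L), site 33 (T↔H), site 34 (G↔Q), site 35 (C↔K), site 36 (T↔A).
p = 7/40 = 0.175000.
d = −ln(1 − 0.175000) = −ln(0.825000) = 0.1924.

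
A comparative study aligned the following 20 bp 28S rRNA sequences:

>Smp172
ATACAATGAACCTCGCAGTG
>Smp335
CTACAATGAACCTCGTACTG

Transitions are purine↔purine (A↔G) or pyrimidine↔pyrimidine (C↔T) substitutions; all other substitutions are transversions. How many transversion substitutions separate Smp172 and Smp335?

2

The sequences differ at positions 1 (A/C, transversion), 16 (C/T, transition), 18 (G/C, transversion).
Of the 3 differences, 1 transition and 2 transversions, so the answer is 2.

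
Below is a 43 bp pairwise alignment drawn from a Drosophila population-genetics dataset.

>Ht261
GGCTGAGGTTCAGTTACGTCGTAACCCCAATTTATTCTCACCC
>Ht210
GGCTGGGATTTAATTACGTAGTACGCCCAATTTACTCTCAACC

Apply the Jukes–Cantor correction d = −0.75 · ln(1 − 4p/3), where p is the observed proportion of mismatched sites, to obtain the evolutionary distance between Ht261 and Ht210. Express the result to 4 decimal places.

0.2454

Differing sites — 6:A/G; 8:G/A; 11:C/T; 13:G/A; 20:C/A; 24:A/C; 25:C/G; 35:T/C; 41:C/A.
p = 9/43 = 0.209302.
d = −0.75 · ln(1 − (4/3)·0.209302) = −0.75 · ln(0.720931) = −0.75 · (-0.327212) = 0.2454.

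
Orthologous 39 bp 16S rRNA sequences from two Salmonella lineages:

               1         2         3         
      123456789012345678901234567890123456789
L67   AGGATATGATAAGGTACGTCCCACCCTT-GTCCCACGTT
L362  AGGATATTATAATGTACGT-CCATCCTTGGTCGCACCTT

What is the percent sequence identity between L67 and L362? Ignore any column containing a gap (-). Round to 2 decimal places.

86.49%

Excluding the 2 gap columns leaves 37 comparable sites.
Mismatches occur at site 8 (G→T), site 13 (G→T), site 24 (C→T), site 33 (C→G), site 37 (G→C).
32 of the 37 comparable sites match, so the percent identity is 32/37 × 100 = 86.49%.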